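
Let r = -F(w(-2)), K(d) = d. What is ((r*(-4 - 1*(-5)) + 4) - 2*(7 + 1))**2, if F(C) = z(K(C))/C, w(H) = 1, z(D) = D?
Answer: 169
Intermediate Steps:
F(C) = 1 (F(C) = C/C = 1)
r = -1 (r = -1*1 = -1)
((r*(-4 - 1*(-5)) + 4) - 2*(7 + 1))**2 = ((-(-4 - 1*(-5)) + 4) - 2*(7 + 1))**2 = ((-(-4 + 5) + 4) - 2*8)**2 = ((-1*1 + 4) - 16)**2 = ((-1 + 4) - 16)**2 = (3 - 16)**2 = (-13)**2 = 169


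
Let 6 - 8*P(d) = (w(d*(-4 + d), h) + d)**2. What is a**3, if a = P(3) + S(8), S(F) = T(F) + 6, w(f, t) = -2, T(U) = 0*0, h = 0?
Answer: 148877/512 ≈ 290.78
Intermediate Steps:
T(U) = 0
S(F) = 6 (S(F) = 0 + 6 = 6)
P(d) = 3/4 - (-2 + d)**2/8
a = 53/8 (a = (3/4 - (-2 + 3)**2/8) + 6 = (3/4 - 1/8*1**2) + 6 = (3/4 - 1/8*1) + 6 = (3/4 - 1/8) + 6 = 5/8 + 6 = 53/8 ≈ 6.6250)
a**3 = (53/8)**3 = 148877/512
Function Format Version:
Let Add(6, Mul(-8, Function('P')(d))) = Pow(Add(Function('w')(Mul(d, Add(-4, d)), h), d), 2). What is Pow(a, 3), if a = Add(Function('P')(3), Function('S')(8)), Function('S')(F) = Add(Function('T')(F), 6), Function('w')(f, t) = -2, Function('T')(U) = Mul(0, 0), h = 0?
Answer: Rational(148877, 512) ≈ 290.78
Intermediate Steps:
Function('T')(U) = 0
Function('S')(F) = 6 (Function('S')(F) = Add(0, 6) = 6)
Function('P')(d) = Add(Rational(3, 4), Mul(Rational(-1, 8), Pow(Add(-2, d), 2)))
a = Rational(53, 8) (a = Add(Add(Rational(3, 4), Mul(Rational(-1, 8), Pow(Add(-2, 3), 2))), 6) = Add(Add(Rational(3, 4), Mul(Rational(-1, 8), Pow(1, 2))), 6) = Add(Add(Rational(3, 4), Mul(Rational(-1, 8), 1)), 6) = Add(Add(Rational(3, 4), Rational(-1, 8)), 6) = Add(Rational(5, 8), 6) = Rational(53, 8) ≈ 6.6250)
Pow(a, 3) = Pow(Rational(53, 8), 3) = Rational(148877, 512)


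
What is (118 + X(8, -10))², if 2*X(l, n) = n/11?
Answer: 1671849/121 ≈ 13817.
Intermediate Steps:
X(l, n) = n/22 (X(l, n) = (n/11)/2 = n/22)
(118 + X(8, -10))² = (118 + (1/22)*(-10))² = (118 - 5/11)² = (1293/11)² = 1671849/121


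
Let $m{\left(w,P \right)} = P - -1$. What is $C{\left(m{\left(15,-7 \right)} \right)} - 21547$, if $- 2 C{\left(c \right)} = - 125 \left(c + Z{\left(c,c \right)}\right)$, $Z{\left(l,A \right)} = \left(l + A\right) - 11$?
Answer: $- \frac{46719}{2} \approx -23360.0$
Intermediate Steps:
$m{\left(w,P \right)} = 1 + P$ ($m{\left(w,P \right)} = P + 1 = 1 + P$)
$Z{\left(l,A \right)} = -11 + A + l$ ($Z{\left(l,A \right)} = \left(A + l\right) - 11 = -11 + A + l$)
$C{\left(c \right)} = - \frac{1375}{2} + \frac{375 c}{2}$ ($C{\left(c \right)} = - \frac{\left(-125\right) \left(c + \left(-11 + c + c\right)\right)}{2} = - \frac{\left(-125\right) \left(c + \left(-11 + 2 c\right)\right)}{2} = - \frac{\left(-125\right) \left(-11 + 3 c\right)}{2} = - \frac{1375 - 375 c}{2} = - \frac{1375}{2} + \frac{375 c}{2}$)
$C{\left(m{\left(15,-7 \right)} \right)} - 21547 = \left(- \frac{1375}{2} + \frac{375 \left(1 - 7\right)}{2}\right) - 21547 = \left(- \frac{1375}{2} + \frac{375}{2} \left(-6\right)\right) - 21547 = \left(- \frac{1375}{2} - 1125\right) - 21547 = - \frac{3625}{2} - 21547 = - \frac{46719}{2}$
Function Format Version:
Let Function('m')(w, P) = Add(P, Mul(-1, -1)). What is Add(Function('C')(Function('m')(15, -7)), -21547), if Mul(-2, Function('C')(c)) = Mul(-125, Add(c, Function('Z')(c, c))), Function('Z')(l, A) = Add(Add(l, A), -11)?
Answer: Rational(-46719, 2) ≈ -23360.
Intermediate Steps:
Function('m')(w, P) = Add(1, P) (Function('m')(w, P) = Add(P, 1) = Add(1, P))
Function('Z')(l, A) = Add(-11, A, l) (Function('Z')(l, A) = Add(Add(A, l), -11) = Add(-11, A, l))
Function('C')(c) = Add(Rational(-1375, 2), Mul(Rational(375, 2), c)) (Function('C')(c) = Mul(Rational(-1, 2), Mul(-125, Add(c, Add(-11, c, c)))) = Mul(Rational(-1, 2), Mul(-125, Add(c, Add(-11, Mul(2, c))))) = Mul(Rational(-1, 2), Mul(-125, Add(-11, Mul(3, c)))) = Mul(Rational(-1, 2), Add(1375, Mul(-375, c))) = Add(Rational(-1375, 2), Mul(Rational(375, 2), c)))
Add(Function('C')(Function('m')(15, -7)), -21547) = Add(Add(Rational(-1375, 2), Mul(Rational(375, 2), Add(1, -7))), -21547) = Add(Add(Rational(-1375, 2), Mul(Rational(375, 2), -6)), -21547) = Add(Add(Rational(-1375, 2), -1125), -21547) = Add(Rational(-3625, 2), -21547) = Rational(-46719, 2)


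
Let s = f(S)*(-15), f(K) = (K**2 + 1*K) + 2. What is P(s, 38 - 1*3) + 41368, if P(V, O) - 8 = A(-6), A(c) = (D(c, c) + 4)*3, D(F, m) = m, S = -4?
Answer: 41370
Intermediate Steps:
f(K) = 2 + K + K**2 (f(K) = (K**2 + K) + 2 = (K + K**2) + 2 = 2 + K + K**2)
A(c) = 12 + 3*c (A(c) = (c + 4)*3 = (4 + c)*3 = 12 + 3*c)
s = -210 (s = (2 - 4 + (-4)**2)*(-15) = (2 - 4 + 16)*(-15) = 14*(-15) = -210)
P(V, O) = 2 (P(V, O) = 8 + (12 + 3*(-6)) = 8 + (12 - 18) = 8 - 6 = 2)
P(s, 38 - 1*3) + 41368 = 2 + 41368 = 41370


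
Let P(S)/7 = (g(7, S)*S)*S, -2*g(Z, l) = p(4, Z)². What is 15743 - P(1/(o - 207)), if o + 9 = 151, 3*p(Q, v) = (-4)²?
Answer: 598628471/38025 ≈ 15743.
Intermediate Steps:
p(Q, v) = 16/3 (p(Q, v) = (⅓)*(-4)² = (⅓)*16 = 16/3)
o = 142 (o = -9 + 151 = 142)
g(Z, l) = -128/9 (g(Z, l) = -(16/3)²/2 = -½*256/9 = -128/9)
P(S) = -896*S²/9 (P(S) = 7*((-128*S/9)*S) = 7*(-128*S²/9) = -896*S²/9)
15743 - P(1/(o - 207)) = 15743 - (-896)*(1/(142 - 207))²/9 = 15743 - (-896)*(1/(-65))²/9 = 15743 - (-896)*(-1/65)²/9 = 15743 - (-896)/(9*4225) = 15743 - 1*(-896/38025) = 15743 + 896/38025 = 598628471/38025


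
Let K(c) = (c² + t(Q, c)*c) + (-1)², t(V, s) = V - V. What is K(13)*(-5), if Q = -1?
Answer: -850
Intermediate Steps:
t(V, s) = 0
K(c) = 1 + c² (K(c) = (c² + 0*c) + (-1)² = (c² + 0) + 1 = c² + 1 = 1 + c²)
K(13)*(-5) = (1 + 13²)*(-5) = (1 + 169)*(-5) = 170*(-5) = -850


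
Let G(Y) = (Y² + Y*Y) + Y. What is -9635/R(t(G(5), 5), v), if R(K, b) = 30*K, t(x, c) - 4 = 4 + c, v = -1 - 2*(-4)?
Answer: -1927/78 ≈ -24.705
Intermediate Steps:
G(Y) = Y + 2*Y² (G(Y) = (Y² + Y²) + Y = 2*Y² + Y = Y + 2*Y²)
v = 7 (v = -1 + 8 = 7)
t(x, c) = 8 + c (t(x, c) = 4 + (4 + c) = 8 + c)
-9635/R(t(G(5), 5), v) = -9635*1/(30*(8 + 5)) = -9635/(30*13) = -9635/390 = -9635*1/390 = -1927/78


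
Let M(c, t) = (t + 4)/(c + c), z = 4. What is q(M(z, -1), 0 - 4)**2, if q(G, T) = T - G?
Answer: 1225/64 ≈ 19.141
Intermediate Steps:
M(c, t) = (4 + t)/(2*c) (M(c, t) = (4 + t)/((2*c)) = (4 + t)*(1/(2*c)) = (4 + t)/(2*c))
q(M(z, -1), 0 - 4)**2 = ((0 - 4) - (4 - 1)/(2*4))**2 = (-4 - 3/(2*4))**2 = (-4 - 1*3/8)**2 = (-4 - 3/8)**2 = (-35/8)**2 = 1225/64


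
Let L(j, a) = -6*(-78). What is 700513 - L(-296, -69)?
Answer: 700045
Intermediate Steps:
L(j, a) = 468
700513 - L(-296, -69) = 700513 - 1*468 = 700513 - 468 = 700045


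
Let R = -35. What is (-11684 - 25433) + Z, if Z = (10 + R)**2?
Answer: -36492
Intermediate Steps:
Z = 625 (Z = (10 - 35)**2 = (-25)**2 = 625)
(-11684 - 25433) + Z = (-11684 - 25433) + 625 = -37117 + 625 = -36492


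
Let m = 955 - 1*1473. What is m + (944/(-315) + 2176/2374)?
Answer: -194460598/373905 ≈ -520.08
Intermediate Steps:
m = -518 (m = 955 - 1473 = -518)
m + (944/(-315) + 2176/2374) = -518 + (944/(-315) + 2176/2374) = -518 + (944*(-1/315) + 2176*(1/2374)) = -518 + (-944/315 + 1088/1187) = -518 - 777808/373905 = -194460598/373905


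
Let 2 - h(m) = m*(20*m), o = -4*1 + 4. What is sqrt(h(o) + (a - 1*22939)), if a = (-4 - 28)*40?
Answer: I*sqrt(24217) ≈ 155.62*I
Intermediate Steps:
o = 0 (o = -4 + 4 = 0)
a = -1280 (a = -32*40 = -1280)
h(m) = 2 - 20*m**2 (h(m) = 2 - m*20*m = 2 - 20*m**2)
sqrt(h(o) + (a - 1*22939)) = sqrt((2 - 20*0**2) + (-1280 - 1*22939)) = sqrt((2 - 20*0) + (-1280 - 22939)) = sqrt((2 + 0) - 24219) = sqrt(2 - 24219) = sqrt(-24217) = I*sqrt(24217)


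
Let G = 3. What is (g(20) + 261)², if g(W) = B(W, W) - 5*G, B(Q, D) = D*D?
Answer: 417316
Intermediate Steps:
B(Q, D) = D²
g(W) = -15 + W² (g(W) = W² - 5*3 = W² - 15 = -15 + W²)
(g(20) + 261)² = ((-15 + 20²) + 261)² = ((-15 + 400) + 261)² = (385 + 261)² = 646² = 417316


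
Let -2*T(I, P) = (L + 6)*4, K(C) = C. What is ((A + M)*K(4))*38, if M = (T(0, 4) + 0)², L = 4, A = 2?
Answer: 61104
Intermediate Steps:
T(I, P) = -20 (T(I, P) = -(4 + 6)*4/2 = -5*4 = -½*40 = -20)
M = 400 (M = (-20 + 0)² = (-20)² = 400)
((A + M)*K(4))*38 = ((2 + 400)*4)*38 = (402*4)*38 = 1608*38 = 61104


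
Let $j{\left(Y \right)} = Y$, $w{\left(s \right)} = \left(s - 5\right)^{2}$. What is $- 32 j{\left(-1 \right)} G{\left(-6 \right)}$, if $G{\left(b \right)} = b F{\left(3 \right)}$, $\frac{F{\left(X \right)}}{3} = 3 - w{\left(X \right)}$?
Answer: $576$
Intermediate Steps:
$w{\left(s \right)} = \left(-5 + s\right)^{2}$
$F{\left(X \right)} = 9 - 3 \left(-5 + X\right)^{2}$ ($F{\left(X \right)} = 3 \left(3 - \left(-5 + X\right)^{2}\right) = 9 - 3 \left(-5 + X\right)^{2}$)
$G{\left(b \right)} = - 3 b$ ($G{\left(b \right)} = b \left(9 - 3 \left(-5 + 3\right)^{2}\right) = b \left(9 - 3 \left(-2\right)^{2}\right) = b \left(9 - 12\right) = b \left(-3\right) = - 3 b$)
$- 32 j{\left(-1 \right)} G{\left(-6 \right)} = \left(-32\right) \left(-1\right) \left(\left(-3\right) \left(-6\right)\right) = 32 \cdot 18 = 576$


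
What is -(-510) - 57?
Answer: 453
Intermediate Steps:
-(-510) - 57 = -85*(-6) - 57 = 510 - 57 = 453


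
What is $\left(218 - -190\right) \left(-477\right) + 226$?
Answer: $-194390$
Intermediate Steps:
$\left(218 - -190\right) \left(-477\right) + 226 = \left(218 + 190\right) \left(-477\right) + 226 = 408 \left(-477\right) + 226 = -194616 + 226 = -194390$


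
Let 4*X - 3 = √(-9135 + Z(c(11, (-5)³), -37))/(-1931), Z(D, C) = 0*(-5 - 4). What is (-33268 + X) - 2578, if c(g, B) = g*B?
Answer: -143381/4 - 3*I*√1015/7724 ≈ -35845.0 - 0.012374*I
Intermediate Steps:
c(g, B) = B*g
Z(D, C) = 0 (Z(D, C) = 0*(-9) = 0)
X = ¾ - 3*I*√1015/7724 (X = ¾ + (√(-9135 + 0)/(-1931))/4 = ¾ + (√(-9135)*(-1/1931))/4 = ¾ + ((3*I*√1015)*(-1/1931))/4 = ¾ + (-3*I*√1015/1931)/4 = ¾ - 3*I*√1015/7724 ≈ 0.75 - 0.012374*I)
(-33268 + X) - 2578 = (-33268 + (¾ - 3*I*√1015/7724)) - 2578 = (-133069/4 - 3*I*√1015/7724) - 2578 = -143381/4 - 3*I*√1015/7724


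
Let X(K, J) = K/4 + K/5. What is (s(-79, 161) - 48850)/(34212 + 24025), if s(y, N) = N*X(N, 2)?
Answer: -743711/1164740 ≈ -0.63852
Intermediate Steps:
X(K, J) = 9*K/20 (X(K, J) = K*(¼) + K*(⅕) = K/4 + K/5 = 9*K/20)
s(y, N) = 9*N²/20 (s(y, N) = N*(9*N/20) = 9*N²/20)
(s(-79, 161) - 48850)/(34212 + 24025) = ((9/20)*161² - 48850)/(34212 + 24025) = ((9/20)*25921 - 48850)/58237 = (233289/20 - 48850)*(1/58237) = -743711/20*1/58237 = -743711/1164740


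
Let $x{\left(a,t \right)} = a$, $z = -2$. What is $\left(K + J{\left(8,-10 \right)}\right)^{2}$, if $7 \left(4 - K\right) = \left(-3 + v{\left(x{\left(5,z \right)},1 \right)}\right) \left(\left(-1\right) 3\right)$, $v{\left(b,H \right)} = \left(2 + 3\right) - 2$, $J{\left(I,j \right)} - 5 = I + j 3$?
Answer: $169$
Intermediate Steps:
$J{\left(I,j \right)} = 5 + I + 3 j$ ($J{\left(I,j \right)} = 5 + \left(I + j 3\right) = 5 + \left(I + 3 j\right) = 5 + I + 3 j$)
$v{\left(b,H \right)} = 3$ ($v{\left(b,H \right)} = 5 - 2 = 3$)
$K = 4$ ($K = 4 - \frac{\left(-3 + 3\right) \left(\left(-1\right) 3\right)}{7} = 4 - \frac{0 \left(-3\right)}{7} = 4 - 0 = 4 + 0 = 4$)
$\left(K + J{\left(8,-10 \right)}\right)^{2} = \left(4 + \left(5 + 8 + 3 \left(-10\right)\right)\right)^{2} = \left(4 + \left(5 + 8 - 30\right)\right)^{2} = \left(4 - 17\right)^{2} = \left(-13\right)^{2} = 169$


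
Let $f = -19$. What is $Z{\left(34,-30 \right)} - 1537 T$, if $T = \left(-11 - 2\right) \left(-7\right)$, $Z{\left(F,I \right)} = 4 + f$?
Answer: $-139882$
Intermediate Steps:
$Z{\left(F,I \right)} = -15$ ($Z{\left(F,I \right)} = 4 - 19 = -15$)
$T = 91$ ($T = \left(-13\right) \left(-7\right) = 91$)
$Z{\left(34,-30 \right)} - 1537 T = -15 - 139867 = -139882$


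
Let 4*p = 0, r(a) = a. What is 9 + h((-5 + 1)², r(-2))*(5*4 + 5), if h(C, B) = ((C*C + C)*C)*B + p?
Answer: -217591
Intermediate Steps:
p = 0 (p = (¼)*0 = 0)
h(C, B) = B*C*(C + C²) (h(C, B) = ((C*C + C)*C)*B + 0 = ((C² + C)*C)*B + 0 = ((C + C²)*C)*B + 0 = (C*(C + C²))*B + 0 = B*C*(C + C²) + 0 = B*C*(C + C²))
9 + h((-5 + 1)², r(-2))*(5*4 + 5) = 9 + (-2*((-5 + 1)²)²*(1 + (-5 + 1)²))*(5*4 + 5) = 9 + (-2*((-4)²)²*(1 + (-4)²))*(20 + 5) = 9 - 2*16²*(1 + 16)*25 = 9 - 2*256*17*25 = 9 - 8704*25 = 9 - 217600 = -217591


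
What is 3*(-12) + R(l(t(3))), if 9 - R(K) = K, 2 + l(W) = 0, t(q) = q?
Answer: -25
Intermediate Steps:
l(W) = -2 (l(W) = -2 + 0 = -2)
R(K) = 9 - K
3*(-12) + R(l(t(3))) = 3*(-12) + (9 - 1*(-2)) = -36 + (9 + 2) = -36 + 11 = -25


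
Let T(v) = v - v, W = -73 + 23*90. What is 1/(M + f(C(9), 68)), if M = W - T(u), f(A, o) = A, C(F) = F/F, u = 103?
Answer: 1/1998 ≈ 0.00050050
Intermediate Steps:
C(F) = 1
W = 1997 (W = -73 + 2070 = 1997)
T(v) = 0
M = 1997 (M = 1997 - 1*0 = 1997 + 0 = 1997)
1/(M + f(C(9), 68)) = 1/(1997 + 1) = 1/1998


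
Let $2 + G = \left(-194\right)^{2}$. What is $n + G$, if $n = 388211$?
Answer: $425845$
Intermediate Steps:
$G = 37634$ ($G = -2 + \left(-194\right)^{2} = -2 + 37636 = 37634$)
$n + G = 388211 + 37634 = 425845$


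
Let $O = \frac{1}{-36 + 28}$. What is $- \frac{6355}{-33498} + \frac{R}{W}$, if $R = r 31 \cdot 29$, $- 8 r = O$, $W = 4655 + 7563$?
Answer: $\frac{2499709831}{13096914048} \approx 0.19086$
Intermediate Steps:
$O = - \frac{1}{8}$ ($O = \frac{1}{-8} = - \frac{1}{8} \approx -0.125$)
$W = 12218$
$r = \frac{1}{64}$ ($r = \left(- \frac{1}{8}\right) \left(- \frac{1}{8}\right) = \frac{1}{64} \approx 0.015625$)
$R = \frac{899}{64}$ ($R = \frac{1}{64} \cdot 31 \cdot 29 = \frac{31}{64} \cdot 29 = \frac{899}{64} \approx 14.047$)
$- \frac{6355}{-33498} + \frac{R}{W} = - \frac{6355}{-33498} + \frac{899}{64 \cdot 12218} = \left(-6355\right) \left(- \frac{1}{33498}\right) + \frac{899}{64} \cdot \frac{1}{12218} = \frac{6355}{33498} + \frac{899}{781952} = \frac{2499709831}{13096914048}$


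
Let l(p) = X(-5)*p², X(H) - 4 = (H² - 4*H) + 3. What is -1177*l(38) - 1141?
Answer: -88379717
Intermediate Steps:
X(H) = 7 + H² - 4*H (X(H) = 4 + ((H² - 4*H) + 3) = 4 + (3 + H² - 4*H) = 7 + H² - 4*H)
l(p) = 52*p² (l(p) = (7 + (-5)² - 4*(-5))*p² = (7 + 25 + 20)*p² = 52*p²)
-1177*l(38) - 1141 = -61204*38² - 1141 = -61204*1444 - 1141 = -1177*75088 - 1141 = -88378576 - 1141 = -88379717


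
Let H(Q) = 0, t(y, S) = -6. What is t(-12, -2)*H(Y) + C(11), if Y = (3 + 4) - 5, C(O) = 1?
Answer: 1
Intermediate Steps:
Y = 2 (Y = 7 - 5 = 2)
t(-12, -2)*H(Y) + C(11) = -6*0 + 1 = 0 + 1 = 1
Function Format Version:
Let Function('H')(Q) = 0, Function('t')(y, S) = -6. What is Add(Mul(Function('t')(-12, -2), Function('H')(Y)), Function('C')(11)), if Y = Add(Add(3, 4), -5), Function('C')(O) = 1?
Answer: 1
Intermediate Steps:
Y = 2 (Y = Add(7, -5) = 2)
Add(Mul(Function('t')(-12, -2), Function('H')(Y)), Function('C')(11)) = Add(Mul(-6, 0), 1) = Add(0, 1) = 1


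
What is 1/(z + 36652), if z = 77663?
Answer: 1/114315 ≈ 8.7478e-6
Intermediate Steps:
1/(z + 36652) = 1/(77663 + 36652) = 1/114315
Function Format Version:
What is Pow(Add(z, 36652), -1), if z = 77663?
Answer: Rational(1, 114315) ≈ 8.7478e-6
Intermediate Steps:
Pow(Add(z, 36652), -1) = Pow(Add(77663, 36652), -1) = Pow(114315, -1) = Rational(1, 114315)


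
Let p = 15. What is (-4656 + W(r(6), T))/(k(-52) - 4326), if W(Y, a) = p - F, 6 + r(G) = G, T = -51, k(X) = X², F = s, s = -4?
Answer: 4637/1622 ≈ 2.8588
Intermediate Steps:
F = -4
r(G) = -6 + G
W(Y, a) = 19 (W(Y, a) = 15 - 1*(-4) = 15 + 4 = 19)
(-4656 + W(r(6), T))/(k(-52) - 4326) = (-4656 + 19)/((-52)² - 4326) = -4637/(2704 - 4326) = -4637/(-1622) = -4637*(-1/1622) = 4637/1622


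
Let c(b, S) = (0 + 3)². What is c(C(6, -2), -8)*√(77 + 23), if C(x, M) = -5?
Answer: 90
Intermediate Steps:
c(b, S) = 9 (c(b, S) = 3² = 9)
c(C(6, -2), -8)*√(77 + 23) = 9*√(77 + 23) = 9*√100 = 9*10 = 90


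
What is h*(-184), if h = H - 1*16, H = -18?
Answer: 6256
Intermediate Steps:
h = -34 (h = -18 - 1*16 = -18 - 16 = -34)
h*(-184) = -34*(-184) = 6256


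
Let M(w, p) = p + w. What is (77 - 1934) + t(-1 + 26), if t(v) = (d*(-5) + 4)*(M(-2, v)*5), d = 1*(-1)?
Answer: -822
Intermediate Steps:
d = -1
t(v) = -90 + 45*v (t(v) = (-1*(-5) + 4)*((v - 2)*5) = (5 + 4)*((-2 + v)*5) = 9*(-10 + 5*v) = -90 + 45*v)
(77 - 1934) + t(-1 + 26) = (77 - 1934) + (-90 + 45*(-1 + 26)) = -1857 + (-90 + 45*25) = -1857 + (-90 + 1125) = -1857 + 1035 = -822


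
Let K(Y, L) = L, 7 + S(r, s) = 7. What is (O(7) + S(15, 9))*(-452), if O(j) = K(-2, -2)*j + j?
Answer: 3164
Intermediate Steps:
S(r, s) = 0 (S(r, s) = -7 + 7 = 0)
O(j) = -j (O(j) = -2*j + j = -j)
(O(7) + S(15, 9))*(-452) = (-1*7 + 0)*(-452) = (-7 + 0)*(-452) = -7*(-452) = 3164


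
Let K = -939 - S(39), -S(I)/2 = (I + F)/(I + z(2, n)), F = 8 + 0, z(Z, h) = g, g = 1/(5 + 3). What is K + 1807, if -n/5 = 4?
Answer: 272436/313 ≈ 870.40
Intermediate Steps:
n = -20 (n = -5*4 = -20)
g = 1/8 ≈ 0.12500
z(Z, h) = 1/8
F = 8
S(I) = -2*(8 + I)/(1/8 + I) (S(I) = -2*(I + 8)/(I + 1/8) = -2*(8 + I)/(1/8 + I))
K = -293155/313 (K = -939 - 16*(-8 - 1*39)/(1 + 8*39) = -939 - 16*(-8 - 39)/(1 + 312) = -939 - 16*(-47)/313 = -939 - 1*(-752/313) = -939 + 752/313 = -293155/313 ≈ -936.60)
K + 1807 = -293155/313 + 1807 = 272436/313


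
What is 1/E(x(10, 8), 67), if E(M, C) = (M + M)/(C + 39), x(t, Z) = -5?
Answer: -53/5 ≈ -10.600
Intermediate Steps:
E(M, C) = 2*M/(39 + C) (E(M, C) = (2*M)/(39 + C) = 2*M/(39 + C))
1/E(x(10, 8), 67) = 1/(2*(-5)/(39 + 67)) = 1/(2*(-5)/106) = 1/(2*(-5)*(1/106)) = 1/(-5/53) = -53/5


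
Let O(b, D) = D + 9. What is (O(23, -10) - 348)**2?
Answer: 121801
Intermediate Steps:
O(b, D) = 9 + D
(O(23, -10) - 348)**2 = ((9 - 10) - 348)**2 = (-1 - 348)**2 = (-349)**2 = 121801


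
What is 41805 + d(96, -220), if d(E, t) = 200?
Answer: 42005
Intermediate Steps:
41805 + d(96, -220) = 41805 + 200 = 42005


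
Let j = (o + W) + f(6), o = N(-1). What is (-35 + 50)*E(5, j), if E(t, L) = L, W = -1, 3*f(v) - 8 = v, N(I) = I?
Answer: 40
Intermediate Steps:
f(v) = 8/3 + v/3
o = -1
j = 8/3 (j = (-1 - 1) + (8/3 + (1/3)*6) = -2 + (8/3 + 2) = -2 + 14/3 = 8/3 ≈ 2.6667)
(-35 + 50)*E(5, j) = (-35 + 50)*(8/3) = 15*(8/3) = 40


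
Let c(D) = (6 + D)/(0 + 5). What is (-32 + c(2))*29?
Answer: -4408/5 ≈ -881.60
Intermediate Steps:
c(D) = 6/5 + D/5 (c(D) = (6 + D)/5 = (6 + D)*(⅕) = 6/5 + D/5)
(-32 + c(2))*29 = (-32 + (6/5 + (⅕)*2))*29 = (-32 + (6/5 + ⅖))*29 = (-32 + 8/5)*29 = -152/5*29 = -4408/5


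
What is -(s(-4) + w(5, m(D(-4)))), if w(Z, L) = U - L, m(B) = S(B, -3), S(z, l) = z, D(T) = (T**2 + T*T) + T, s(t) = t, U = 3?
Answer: 29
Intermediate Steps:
D(T) = T + 2*T**2 (D(T) = (T**2 + T**2) + T = 2*T**2 + T = T + 2*T**2)
m(B) = B
w(Z, L) = 3 - L
-(s(-4) + w(5, m(D(-4)))) = -(-4 + (3 - (-4)*(1 + 2*(-4)))) = -(-4 + (3 - (-4)*(1 - 8))) = -(-4 + (3 - (-4)*(-7))) = -(-4 + (3 - 1*28)) = -(-4 + (3 - 28)) = -(-4 - 25) = -1*(-29) = 29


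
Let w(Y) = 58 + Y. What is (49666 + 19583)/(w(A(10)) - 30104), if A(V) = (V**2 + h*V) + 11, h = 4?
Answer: -23083/9965 ≈ -2.3164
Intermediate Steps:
A(V) = 11 + V**2 + 4*V (A(V) = (V**2 + 4*V) + 11 = 11 + V**2 + 4*V)
(49666 + 19583)/(w(A(10)) - 30104) = (49666 + 19583)/((58 + (11 + 10**2 + 4*10)) - 30104) = 69249/((58 + (11 + 100 + 40)) - 30104) = 69249/((58 + 151) - 30104) = 69249/(209 - 30104) = 69249/(-29895) = 69249*(-1/29895) = -23083/9965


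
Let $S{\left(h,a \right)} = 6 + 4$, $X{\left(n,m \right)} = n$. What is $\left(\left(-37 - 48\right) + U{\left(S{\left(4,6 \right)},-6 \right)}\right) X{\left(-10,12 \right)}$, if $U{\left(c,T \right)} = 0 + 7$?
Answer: $780$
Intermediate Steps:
$S{\left(h,a \right)} = 10$
$U{\left(c,T \right)} = 7$
$\left(\left(-37 - 48\right) + U{\left(S{\left(4,6 \right)},-6 \right)}\right) X{\left(-10,12 \right)} = \left(\left(-37 - 48\right) + 7\right) \left(-10\right) = \left(-85 + 7\right) \left(-10\right) = \left(-78\right) \left(-10\right) = 780$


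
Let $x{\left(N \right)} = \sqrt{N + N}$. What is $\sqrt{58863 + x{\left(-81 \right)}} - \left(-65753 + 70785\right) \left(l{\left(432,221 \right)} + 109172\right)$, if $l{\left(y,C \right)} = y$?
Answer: $-551527328 + \sqrt{58863 + 9 i \sqrt{2}} \approx -5.5153 \cdot 10^{8} + 0.02623 i$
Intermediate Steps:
$x{\left(N \right)} = \sqrt{2} \sqrt{N}$ ($x{\left(N \right)} = \sqrt{2 N} = \sqrt{2} \sqrt{N}$)
$\sqrt{58863 + x{\left(-81 \right)}} - \left(-65753 + 70785\right) \left(l{\left(432,221 \right)} + 109172\right) = \sqrt{58863 + \sqrt{2} \sqrt{-81}} - \left(-65753 + 70785\right) \left(432 + 109172\right) = \sqrt{58863 + \sqrt{2} \cdot 9 i} - 5032 \cdot 109604 = \sqrt{58863 + 9 i \sqrt{2}} - 551527328 = -551527328 + \sqrt{58863 + 9 i \sqrt{2}}$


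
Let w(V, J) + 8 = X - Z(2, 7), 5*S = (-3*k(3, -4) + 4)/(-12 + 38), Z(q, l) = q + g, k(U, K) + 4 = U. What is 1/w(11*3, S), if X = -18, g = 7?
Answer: -1/35 ≈ -0.028571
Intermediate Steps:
k(U, K) = -4 + U
Z(q, l) = 7 + q (Z(q, l) = q + 7 = 7 + q)
S = 7/130 (S = ((-3*(-4 + 3) + 4)/(-12 + 38))/5 = ((-3*(-1) + 4)/26)/5 = ((3 + 4)*(1/26))/5 = (7*(1/26))/5 = (1/5)*(7/26) = 7/130 ≈ 0.053846)
w(V, J) = -35 (w(V, J) = -8 + (-18 - (7 + 2)) = -8 + (-18 - 1*9) = -8 + (-18 - 9) = -8 - 27 = -35)
1/w(11*3, S) = 1/(-35) = -1/35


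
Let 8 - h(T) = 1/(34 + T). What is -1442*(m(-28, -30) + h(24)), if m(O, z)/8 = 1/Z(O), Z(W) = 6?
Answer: -1168741/87 ≈ -13434.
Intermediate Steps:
h(T) = 8 - 1/(34 + T)
m(O, z) = 4/3 (m(O, z) = 8/6 = 8*(⅙) = 4/3)
-1442*(m(-28, -30) + h(24)) = -1442*(4/3 + (271 + 8*24)/(34 + 24)) = -1442*(4/3 + (271 + 192)/58) = -1442*(4/3 + (1/58)*463) = -1442*(4/3 + 463/58) = -1442*1621/174 = -1168741/87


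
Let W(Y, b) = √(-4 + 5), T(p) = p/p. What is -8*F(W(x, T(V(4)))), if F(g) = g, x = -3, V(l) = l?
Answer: -8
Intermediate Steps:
T(p) = 1
W(Y, b) = 1 (W(Y, b) = √1 = 1)
-8*F(W(x, T(V(4)))) = -8*1 = -8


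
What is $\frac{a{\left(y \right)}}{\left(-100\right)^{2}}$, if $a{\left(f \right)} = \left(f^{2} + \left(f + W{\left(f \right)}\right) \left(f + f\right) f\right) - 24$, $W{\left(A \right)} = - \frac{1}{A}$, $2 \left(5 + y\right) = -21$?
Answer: $- \frac{14401}{20000} \approx -0.72005$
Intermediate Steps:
$y = - \frac{31}{2}$ ($y = -5 + \frac{1}{2} \left(-21\right) = -5 - \frac{21}{2} = - \frac{31}{2} \approx -15.5$)
$a{\left(f \right)} = -24 + f^{2} + 2 f^{2} \left(f - \frac{1}{f}\right)$ ($a{\left(f \right)} = \left(f^{2} + \left(f - \frac{1}{f}\right) \left(f + f\right) f\right) - 24 = \left(f^{2} + \left(f - \frac{1}{f}\right) 2 f f\right) - 24 = \left(f^{2} + 2 f \left(f - \frac{1}{f}\right) f\right) - 24 = \left(f^{2} + 2 f^{2} \left(f - \frac{1}{f}\right)\right) - 24 = -24 + f^{2} + 2 f^{2} \left(f - \frac{1}{f}\right)$)
$\frac{a{\left(y \right)}}{\left(-100\right)^{2}} = \frac{-24 + \left(- \frac{31}{2}\right)^{2} - -31 + 2 \left(- \frac{31}{2}\right)^{3}}{\left(-100\right)^{2}} = \frac{-24 + \frac{961}{4} + 31 + 2 \left(- \frac{29791}{8}\right)}{10000} = \left(-24 + \frac{961}{4} + 31 - \frac{29791}{4}\right) \frac{1}{10000} = \left(- \frac{14401}{2}\right) \frac{1}{10000} = - \frac{14401}{20000}$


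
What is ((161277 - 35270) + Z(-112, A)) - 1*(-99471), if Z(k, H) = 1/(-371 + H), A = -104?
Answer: 107102049/475 ≈ 2.2548e+5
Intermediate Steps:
((161277 - 35270) + Z(-112, A)) - 1*(-99471) = ((161277 - 35270) + 1/(-371 - 104)) - 1*(-99471) = (126007 + 1/(-475)) + 99471 = (126007 - 1/475) + 99471 = 59853324/475 + 99471 = 107102049/475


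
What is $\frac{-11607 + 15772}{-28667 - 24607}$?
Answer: $- \frac{4165}{53274} \approx -0.078181$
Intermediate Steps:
$\frac{-11607 + 15772}{-28667 - 24607} = \frac{4165}{-53274} = 4165 \left(- \frac{1}{53274}\right) = - \frac{4165}{53274}$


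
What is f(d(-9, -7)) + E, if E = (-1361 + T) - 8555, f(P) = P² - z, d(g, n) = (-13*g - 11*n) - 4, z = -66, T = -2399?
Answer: 23851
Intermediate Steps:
d(g, n) = -4 - 13*g - 11*n
f(P) = 66 + P² (f(P) = P² - 1*(-66) = P² + 66 = 66 + P²)
E = -12315 (E = (-1361 - 2399) - 8555 = -3760 - 8555 = -12315)
f(d(-9, -7)) + E = (66 + (-4 - 13*(-9) - 11*(-7))²) - 12315 = (66 + (-4 + 117 + 77)²) - 12315 = (66 + 190²) - 12315 = (66 + 36100) - 12315 = 36166 - 12315 = 23851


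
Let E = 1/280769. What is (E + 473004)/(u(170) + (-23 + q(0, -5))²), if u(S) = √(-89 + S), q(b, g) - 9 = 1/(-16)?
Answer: 33998044179712/14860822401 ≈ 2287.8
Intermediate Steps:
q(b, g) = 143/16 (q(b, g) = 9 + 1/(-16) = 9 - 1/16 = 143/16)
E = 1/280769 ≈ 3.5616e-6
(E + 473004)/(u(170) + (-23 + q(0, -5))²) = (1/280769 + 473004)/(√(-89 + 170) + (-23 + 143/16)²) = 132804860077/(280769*(√81 + (-225/16)²)) = 132804860077/(280769*(9 + 50625/256)) = 132804860077/(280769*(52929/256)) = (132804860077/280769)*(256/52929) = 33998044179712/14860822401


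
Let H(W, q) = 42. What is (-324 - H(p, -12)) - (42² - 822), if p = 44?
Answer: -1308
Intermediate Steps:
(-324 - H(p, -12)) - (42² - 822) = (-324 - 1*42) - (42² - 822) = (-324 - 42) - (1764 - 822) = -366 - 1*942 = -366 - 942 = -1308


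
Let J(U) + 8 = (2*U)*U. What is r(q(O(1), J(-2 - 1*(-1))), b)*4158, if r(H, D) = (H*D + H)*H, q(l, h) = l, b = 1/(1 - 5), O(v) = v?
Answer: 6237/2 ≈ 3118.5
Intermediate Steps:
b = -1/4 (b = 1/(-4) = -1/4 ≈ -0.25000)
J(U) = -8 + 2*U**2 (J(U) = -8 + (2*U)*U = -8 + 2*U**2)
r(H, D) = H*(H + D*H) (r(H, D) = (D*H + H)*H = (H + D*H)*H = H*(H + D*H))
r(q(O(1), J(-2 - 1*(-1))), b)*4158 = (1**2*(1 - 1/4))*4158 = (1*(3/4))*4158 = (3/4)*4158 = 6237/2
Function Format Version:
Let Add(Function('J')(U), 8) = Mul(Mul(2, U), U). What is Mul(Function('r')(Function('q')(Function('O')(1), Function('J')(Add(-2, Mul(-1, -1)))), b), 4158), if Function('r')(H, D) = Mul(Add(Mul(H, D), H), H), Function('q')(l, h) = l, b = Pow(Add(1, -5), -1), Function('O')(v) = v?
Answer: Rational(6237, 2) ≈ 3118.5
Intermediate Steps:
b = Rational(-1, 4) (b = Pow(-4, -1) = Rational(-1, 4) ≈ -0.25000)
Function('J')(U) = Add(-8, Mul(2, Pow(U, 2))) (Function('J')(U) = Add(-8, Mul(Mul(2, U), U)) = Add(-8, Mul(2, Pow(U, 2))))
Function('r')(H, D) = Mul(H, Add(H, Mul(D, H))) (Function('r')(H, D) = Mul(Add(Mul(D, H), H), H) = Mul(Add(H, Mul(D, H)), H) = Mul(H, Add(H, Mul(D, H))))
Mul(Function('r')(Function('q')(Function('O')(1), Function('J')(Add(-2, Mul(-1, -1)))), b), 4158) = Mul(Mul(Pow(1, 2), Add(1, Rational(-1, 4))), 4158) = Mul(Mul(1, Rational(3, 4)), 4158) = Mul(Rational(3, 4), 4158) = Rational(6237, 2)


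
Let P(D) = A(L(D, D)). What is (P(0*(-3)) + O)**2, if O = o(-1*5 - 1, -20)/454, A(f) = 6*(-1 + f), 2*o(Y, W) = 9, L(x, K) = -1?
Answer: 118526769/824464 ≈ 143.76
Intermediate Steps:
o(Y, W) = 9/2 (o(Y, W) = (1/2)*9 = 9/2)
A(f) = -6 + 6*f
O = 9/908 (O = (9/2)/454 = (9/2)*(1/454) = 9/908 ≈ 0.0099119)
P(D) = -12 (P(D) = -6 + 6*(-1) = -6 - 6 = -12)
(P(0*(-3)) + O)**2 = (-12 + 9/908)**2 = (-10887/908)**2 = 118526769/824464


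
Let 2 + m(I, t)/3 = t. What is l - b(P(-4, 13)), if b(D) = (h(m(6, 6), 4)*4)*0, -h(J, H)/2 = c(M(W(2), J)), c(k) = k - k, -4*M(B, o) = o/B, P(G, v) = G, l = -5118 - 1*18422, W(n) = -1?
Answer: -23540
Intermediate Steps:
m(I, t) = -6 + 3*t
l = -23540 (l = -5118 - 18422 = -23540)
M(B, o) = -o/(4*B)
c(k) = 0
h(J, H) = 0 (h(J, H) = -2*0 = 0)
b(D) = 0 (b(D) = (0*4)*0 = 0*0 = 0)
l - b(P(-4, 13)) = -23540 - 1*0 = -23540 + 0 = -23540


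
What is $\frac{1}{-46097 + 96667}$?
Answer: $\frac{1}{50570} \approx 1.9775 \cdot 10^{-5}$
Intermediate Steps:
$\frac{1}{-46097 + 96667} = \frac{1}{50570}$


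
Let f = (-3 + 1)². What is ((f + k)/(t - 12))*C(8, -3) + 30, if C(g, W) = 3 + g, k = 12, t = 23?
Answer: 46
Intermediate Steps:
f = 4 (f = (-2)² = 4)
((f + k)/(t - 12))*C(8, -3) + 30 = ((4 + 12)/(23 - 12))*(3 + 8) + 30 = (16/11)*11 + 30 = 16 + 30 = 46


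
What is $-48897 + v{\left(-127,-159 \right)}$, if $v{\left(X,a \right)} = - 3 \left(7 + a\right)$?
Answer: $-48441$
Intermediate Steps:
$v{\left(X,a \right)} = -21 - 3 a$
$-48897 + v{\left(-127,-159 \right)} = -48897 - -456 = -48897 + \left(-21 + 477\right) = -48897 + 456 = -48441$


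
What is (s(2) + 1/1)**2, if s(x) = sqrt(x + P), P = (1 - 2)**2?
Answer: (1 + sqrt(3))**2 ≈ 7.4641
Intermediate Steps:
P = 1 (P = (-1)**2 = 1)
s(x) = sqrt(1 + x) (s(x) = sqrt(x + 1) = sqrt(1 + x))
(s(2) + 1/1)**2 = (sqrt(1 + 2) + 1/1)**2 = (sqrt(3) + 1)**2 = (1 + sqrt(3))**2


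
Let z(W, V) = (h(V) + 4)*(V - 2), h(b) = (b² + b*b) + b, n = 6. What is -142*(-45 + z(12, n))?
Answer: -40186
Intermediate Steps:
h(b) = b + 2*b² (h(b) = (b² + b²) + b = 2*b² + b = b + 2*b²)
z(W, V) = (-2 + V)*(4 + V*(1 + 2*V)) (z(W, V) = (V*(1 + 2*V) + 4)*(V - 2) = (4 + V*(1 + 2*V))*(-2 + V) = (-2 + V)*(4 + V*(1 + 2*V)))
-142*(-45 + z(12, n)) = -142*(-45 + (-8 - 3*6² + 2*6 + 2*6³)) = -142*(-45 + (-8 - 3*36 + 12 + 2*216)) = -142*(-45 + (-8 - 108 + 12 + 432)) = -142*(-45 + 328) = -142*283 = -40186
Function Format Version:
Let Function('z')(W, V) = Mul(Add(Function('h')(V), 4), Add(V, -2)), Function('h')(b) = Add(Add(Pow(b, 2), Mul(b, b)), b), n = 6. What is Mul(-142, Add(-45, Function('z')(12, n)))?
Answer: -40186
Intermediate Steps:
Function('h')(b) = Add(b, Mul(2, Pow(b, 2))) (Function('h')(b) = Add(Add(Pow(b, 2), Pow(b, 2)), b) = Add(Mul(2, Pow(b, 2)), b) = Add(b, Mul(2, Pow(b, 2))))
Function('z')(W, V) = Mul(Add(-2, V), Add(4, Mul(V, Add(1, Mul(2, V))))) (Function('z')(W, V) = Mul(Add(Mul(V, Add(1, Mul(2, V))), 4), Add(V, -2)) = Mul(Add(4, Mul(V, Add(1, Mul(2, V)))), Add(-2, V)) = Mul(Add(-2, V), Add(4, Mul(V, Add(1, Mul(2, V))))))
Mul(-142, Add(-45, Function('z')(12, n))) = Mul(-142, Add(-45, Add(-8, Mul(-3, Pow(6, 2)), Mul(2, 6), Mul(2, Pow(6, 3))))) = Mul(-142, Add(-45, Add(-8, Mul(-3, 36), 12, Mul(2, 216)))) = Mul(-142, Add(-45, Add(-8, -108, 12, 432))) = Mul(-142, Add(-45, 328)) = Mul(-142, 283) = -40186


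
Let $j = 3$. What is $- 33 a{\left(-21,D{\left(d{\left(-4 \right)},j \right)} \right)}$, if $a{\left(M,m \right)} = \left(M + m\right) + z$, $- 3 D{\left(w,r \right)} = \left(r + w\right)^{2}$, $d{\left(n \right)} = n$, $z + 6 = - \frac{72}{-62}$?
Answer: $\frac{26774}{31} \approx 863.68$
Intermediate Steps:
$z = - \frac{150}{31}$ ($z = -6 - \frac{72}{-62} = -6 - - \frac{36}{31} = -6 + \frac{36}{31} = - \frac{150}{31} \approx -4.8387$)
$D{\left(w,r \right)} = - \frac{\left(r + w\right)^{2}}{3}$
$a{\left(M,m \right)} = - \frac{150}{31} + M + m$ ($a{\left(M,m \right)} = \left(M + m\right) - \frac{150}{31} = - \frac{150}{31} + M + m$)
$- 33 a{\left(-21,D{\left(d{\left(-4 \right)},j \right)} \right)} = - 33 \left(- \frac{150}{31} - 21 - \frac{\left(3 - 4\right)^{2}}{3}\right) = - 33 \left(- \frac{150}{31} - 21 - \frac{\left(-1\right)^{2}}{3}\right) = - 33 \left(- \frac{150}{31} - 21 - \frac{1}{3}\right) = \left(-33\right) \left(- \frac{2434}{93}\right) = \frac{26774}{31}$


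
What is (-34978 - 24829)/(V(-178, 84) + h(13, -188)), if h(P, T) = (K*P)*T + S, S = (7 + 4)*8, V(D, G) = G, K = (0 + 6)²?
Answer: 59807/87812 ≈ 0.68108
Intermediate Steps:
K = 36 (K = 6² = 36)
S = 88 (S = 11*8 = 88)
h(P, T) = 88 + 36*P*T (h(P, T) = (36*P)*T + 88 = 36*P*T + 88 = 88 + 36*P*T)
(-34978 - 24829)/(V(-178, 84) + h(13, -188)) = (-34978 - 24829)/(84 + (88 + 36*13*(-188))) = -59807/(84 + (88 - 87984)) = -59807/(84 - 87896) = -59807/(-87812) = -59807*(-1/87812) = 59807/87812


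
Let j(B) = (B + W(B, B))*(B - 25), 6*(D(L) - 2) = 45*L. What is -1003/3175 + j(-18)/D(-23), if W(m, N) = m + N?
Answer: -15086723/1082675 ≈ -13.935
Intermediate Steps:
W(m, N) = N + m
D(L) = 2 + 15*L/2 (D(L) = 2 + (45*L)/6 = 2 + 15*L/2)
j(B) = 3*B*(-25 + B) (j(B) = (B + (B + B))*(B - 25) = (B + 2*B)*(-25 + B) = (3*B)*(-25 + B) = 3*B*(-25 + B))
-1003/3175 + j(-18)/D(-23) = -1003/3175 + (3*(-18)*(-25 - 18))/(2 + (15/2)*(-23)) = -1003*1/3175 + (3*(-18)*(-43))/(2 - 345/2) = -1003/3175 + 2322/(-341/2) = -1003/3175 + 2322*(-2/341) = -1003/3175 - 4644/341 = -15086723/1082675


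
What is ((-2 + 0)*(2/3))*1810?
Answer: -7240/3 ≈ -2413.3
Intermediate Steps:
((-2 + 0)*(2/3))*1810 = -4/3*1810 = -7240/3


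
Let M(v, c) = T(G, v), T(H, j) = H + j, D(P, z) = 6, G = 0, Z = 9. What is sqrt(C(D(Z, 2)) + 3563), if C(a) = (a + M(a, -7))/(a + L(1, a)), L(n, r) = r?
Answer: 18*sqrt(11) ≈ 59.699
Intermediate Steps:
M(v, c) = v (M(v, c) = 0 + v = v)
C(a) = 1 (C(a) = (a + a)/(a + a) = (2*a)/((2*a)) = (2*a)*(1/(2*a)) = 1)
sqrt(C(D(Z, 2)) + 3563) = sqrt(1 + 3563) = sqrt(3564) = 18*sqrt(11)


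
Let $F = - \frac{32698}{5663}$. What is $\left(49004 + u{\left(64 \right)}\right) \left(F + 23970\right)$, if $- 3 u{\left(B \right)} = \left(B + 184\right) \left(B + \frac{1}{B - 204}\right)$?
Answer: $\frac{622901044122344}{594615} \approx 1.0476 \cdot 10^{9}$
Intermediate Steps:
$F = - \frac{32698}{5663}$ ($F = \left(-32698\right) \frac{1}{5663} = - \frac{32698}{5663} \approx -5.774$)
$u{\left(B \right)} = - \frac{\left(184 + B\right) \left(B + \frac{1}{-204 + B}\right)}{3}$ ($u{\left(B \right)} = - \frac{\left(B + 184\right) \left(B + \frac{1}{B - 204}\right)}{3} = - \frac{\left(184 + B\right) \left(B + \frac{1}{-204 + B}\right)}{3}$)
$\left(49004 + u{\left(64 \right)}\right) \left(F + 23970\right) = \left(49004 + \frac{-184 - 64^{3} + 20 \cdot 64^{2} + 37535 \cdot 64}{3 \left(-204 + 64\right)}\right) \left(- \frac{32698}{5663} + 23970\right) = \left(49004 + \frac{-184 - 262144 + 20 \cdot 4096 + 2402240}{3 \left(-140\right)}\right) \frac{135709412}{5663} = \left(49004 + \frac{1}{3} \left(- \frac{1}{140}\right) \left(-184 - 262144 + 81920 + 2402240\right)\right) \frac{135709412}{5663} = \left(49004 + \frac{1}{3} \left(- \frac{1}{140}\right) 2221832\right) \frac{135709412}{5663} = \left(49004 - \frac{555458}{105}\right) \frac{135709412}{5663} = \frac{4589962}{105} \cdot \frac{135709412}{5663} = \frac{622901044122344}{594615}$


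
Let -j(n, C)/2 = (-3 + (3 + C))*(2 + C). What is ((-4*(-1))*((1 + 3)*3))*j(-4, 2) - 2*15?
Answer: -798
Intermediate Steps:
j(n, C) = -2*C*(2 + C) (j(n, C) = -2*(-3 + (3 + C))*(2 + C) = -2*C*(2 + C))
((-4*(-1))*((1 + 3)*3))*j(-4, 2) - 2*15 = ((-4*(-1))*((1 + 3)*3))*(-2*2*(2 + 2)) - 2*15 = (4*(4*3))*(-2*2*4) - 30 = (4*12)*(-16) - 30 = 48*(-16) - 30 = -768 - 30 = -798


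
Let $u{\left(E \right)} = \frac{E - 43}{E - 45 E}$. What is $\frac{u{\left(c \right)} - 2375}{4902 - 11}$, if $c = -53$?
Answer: $- \frac{1384649}{2851453} \approx -0.48559$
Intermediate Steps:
$u{\left(E \right)} = - \frac{-43 + E}{44 E}$ ($u{\left(E \right)} = \frac{-43 + E}{\left(-44\right) E} = \left(-43 + E\right) \left(- \frac{1}{44 E}\right) = - \frac{-43 + E}{44 E}$)
$\frac{u{\left(c \right)} - 2375}{4902 - 11} = \frac{\frac{43 - -53}{44 \left(-53\right)} - 2375}{4902 - 11} = \frac{\frac{1}{44} \left(- \frac{1}{53}\right) \left(43 + 53\right) - 2375}{4891} = \left(\frac{1}{44} \left(- \frac{1}{53}\right) 96 - 2375\right) \frac{1}{4891} = \left(- \frac{24}{583} - 2375\right) \frac{1}{4891} = \left(- \frac{1384649}{583}\right) \frac{1}{4891} = - \frac{1384649}{2851453}$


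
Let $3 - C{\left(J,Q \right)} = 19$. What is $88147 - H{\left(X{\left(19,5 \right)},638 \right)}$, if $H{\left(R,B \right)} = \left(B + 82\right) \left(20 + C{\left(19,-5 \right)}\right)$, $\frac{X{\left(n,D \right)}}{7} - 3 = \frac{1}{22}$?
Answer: $85267$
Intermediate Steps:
$C{\left(J,Q \right)} = -16$ ($C{\left(J,Q \right)} = 3 - 19 = -16$)
$X{\left(n,D \right)} = \frac{469}{22}$ ($X{\left(n,D \right)} = 21 + \frac{7}{22} = \frac{469}{22}$)
$H{\left(R,B \right)} = 328 + 4 B$ ($H{\left(R,B \right)} = \left(B + 82\right) \left(20 - 16\right) = \left(82 + B\right) 4 = 328 + 4 B$)
$88147 - H{\left(X{\left(19,5 \right)},638 \right)} = 88147 - \left(328 + 4 \cdot 638\right) = 88147 - \left(328 + 2552\right) = 88147 - 2880 = 85267$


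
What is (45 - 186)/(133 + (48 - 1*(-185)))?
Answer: -47/122 ≈ -0.38525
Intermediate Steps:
(45 - 186)/(133 + (48 - 1*(-185))) = -141/(133 + (48 + 185)) = -141/(133 + 233) = -141/366 = -141*1/366 = -47/122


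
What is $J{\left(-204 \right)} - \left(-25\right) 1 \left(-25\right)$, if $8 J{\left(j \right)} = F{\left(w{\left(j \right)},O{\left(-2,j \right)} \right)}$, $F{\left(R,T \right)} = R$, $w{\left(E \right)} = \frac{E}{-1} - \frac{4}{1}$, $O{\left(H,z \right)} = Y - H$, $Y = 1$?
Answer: $-600$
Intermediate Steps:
$O{\left(H,z \right)} = 1 - H$
$w{\left(E \right)} = -4 - E$ ($w{\left(E \right)} = E \left(-1\right) - 4 = - E - 4 = -4 - E$)
$J{\left(j \right)} = - \frac{1}{2} - \frac{j}{8}$ ($J{\left(j \right)} = \frac{-4 - j}{8} = - \frac{1}{2} - \frac{j}{8}$)
$J{\left(-204 \right)} - \left(-25\right) 1 \left(-25\right) = \left(- \frac{1}{2} - - \frac{51}{2}\right) - \left(-25\right) 1 \left(-25\right) = \left(- \frac{1}{2} + \frac{51}{2}\right) - \left(-25\right) \left(-25\right) = 25 - 625 = -600$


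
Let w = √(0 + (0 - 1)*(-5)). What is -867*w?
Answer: -867*√5 ≈ -1938.7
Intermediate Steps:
w = √5 (w = √(0 - 1*(-5)) = √(0 + 5) = √5 ≈ 2.2361)
-867*w = -867*√5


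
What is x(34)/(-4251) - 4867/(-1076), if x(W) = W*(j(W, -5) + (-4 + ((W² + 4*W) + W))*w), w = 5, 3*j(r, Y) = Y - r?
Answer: -73551677/1524692 ≈ -48.240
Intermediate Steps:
j(r, Y) = -r/3 + Y/3 (j(r, Y) = (Y - r)/3 = -r/3 + Y/3)
x(W) = W*(-65/3 + 5*W² + 74*W/3) (x(W) = W*((-W/3 + (⅓)*(-5)) + (-4 + ((W² + 4*W) + W))*5) = W*((-W/3 - 5/3) + (-4 + (W² + 5*W))*5) = W*((-5/3 - W/3) + (-4 + W² + 5*W)*5) = W*((-5/3 - W/3) + (-20 + 5*W² + 25*W)) = W*(-65/3 + 5*W² + 74*W/3))
x(34)/(-4251) - 4867/(-1076) = ((⅓)*34*(-65 + 15*34² + 74*34))/(-4251) - 4867/(-1076) = ((⅓)*34*(-65 + 15*1156 + 2516))*(-1/4251) - 4867*(-1/1076) = ((⅓)*34*(-65 + 17340 + 2516))*(-1/4251) + 4867/1076 = ((⅓)*34*19791)*(-1/4251) + 4867/1076 = 224298*(-1/4251) + 4867/1076 = -74766/1417 + 4867/1076 = -73551677/1524692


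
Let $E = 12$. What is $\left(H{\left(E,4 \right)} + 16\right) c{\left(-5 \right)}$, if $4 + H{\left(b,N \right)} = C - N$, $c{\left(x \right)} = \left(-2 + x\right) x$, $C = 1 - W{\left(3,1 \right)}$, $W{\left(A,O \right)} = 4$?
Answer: $175$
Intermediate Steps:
$C = -3$ ($C = 1 - 4 = -3$)
$c{\left(x \right)} = x \left(-2 + x\right)$
$H{\left(b,N \right)} = -7 - N$ ($H{\left(b,N \right)} = -4 - \left(3 + N\right) = -7 - N$)
$\left(H{\left(E,4 \right)} + 16\right) c{\left(-5 \right)} = \left(\left(-7 - 4\right) + 16\right) \left(- 5 \left(-2 - 5\right)\right) = \left(\left(-7 - 4\right) + 16\right) \left(\left(-5\right) \left(-7\right)\right) = \left(-11 + 16\right) 35 = 5 \cdot 35 = 175$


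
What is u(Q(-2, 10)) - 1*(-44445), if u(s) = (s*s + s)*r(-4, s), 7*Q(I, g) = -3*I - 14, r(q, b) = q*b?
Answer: 15244891/343 ≈ 44446.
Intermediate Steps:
r(q, b) = b*q
Q(I, g) = -2 - 3*I/7 (Q(I, g) = (-3*I - 14)/7 = (-14 - 3*I)/7 = -2 - 3*I/7)
u(s) = -4*s*(s + s**2) (u(s) = (s*s + s)*(s*(-4)) = (s**2 + s)*(-4*s) = (s + s**2)*(-4*s) = -4*s*(s + s**2))
u(Q(-2, 10)) - 1*(-44445) = 4*(-2 - 3/7*(-2))**2*(-1 - (-2 - 3/7*(-2))) - 1*(-44445) = 4*(-2 + 6/7)**2*(-1 - (-2 + 6/7)) + 44445 = 4*(-8/7)**2*(-1 - 1*(-8/7)) + 44445 = 4*(64/49)*(-1 + 8/7) + 44445 = 4*(64/49)*(1/7) + 44445 = 256/343 + 44445 = 15244891/343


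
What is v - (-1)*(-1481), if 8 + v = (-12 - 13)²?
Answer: -864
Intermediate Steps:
v = 617 (v = -8 + (-12 - 13)² = -8 + (-25)² = -8 + 625 = 617)
v - (-1)*(-1481) = 617 - (-1)*(-1481) = 617 - 1*1481 = 617 - 1481 = -864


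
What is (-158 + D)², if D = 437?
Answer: 77841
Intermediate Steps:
(-158 + D)² = (-158 + 437)² = 279² = 77841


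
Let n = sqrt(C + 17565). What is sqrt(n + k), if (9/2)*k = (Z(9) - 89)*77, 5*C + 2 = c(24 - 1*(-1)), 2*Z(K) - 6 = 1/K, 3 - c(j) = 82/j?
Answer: sqrt(-2977975 + 972*sqrt(76235))/45 ≈ 36.58*I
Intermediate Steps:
c(j) = 3 - 82/j
Z(K) = 3 + 1/(2*K) (Z(K) = 3 + (1/K)/2 = 3 + 1/(2*K))
C = -57/125 (C = -2/5 + (3 - 82/(24 - 1*(-1)))/5 = -2/5 + (3 - 82/(24 + 1))/5 = -2/5 + (3 - 82/25)/5 = -2/5 + (1/5)*(-7/25) = -2/5 - 7/125 = -57/125 ≈ -0.45600)
n = 12*sqrt(76235)/25 (n = sqrt(-57/125 + 17565) = sqrt(2195568/125) = 12*sqrt(76235)/25 ≈ 132.53)
k = -119119/81 (k = 2*(((3 + (1/2)/9) - 89)*77)/9 = 2*(((3 + (1/2)*(1/9)) - 89)*77)/9 = 2*(((3 + 1/18) - 89)*77)/9 = 2*((55/18 - 89)*77)/9 = 2*(-1547/18*77)/9 = (2/9)*(-119119/18) = -119119/81 ≈ -1470.6)
sqrt(n + k) = sqrt(12*sqrt(76235)/25 - 119119/81) = sqrt(-119119/81 + 12*sqrt(76235)/25)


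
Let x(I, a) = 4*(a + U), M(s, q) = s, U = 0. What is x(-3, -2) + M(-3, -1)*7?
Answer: -29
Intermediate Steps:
x(I, a) = 4*a (x(I, a) = 4*(a + 0) = 4*a)
x(-3, -2) + M(-3, -1)*7 = 4*(-2) - 3*7 = -8 - 21 = -29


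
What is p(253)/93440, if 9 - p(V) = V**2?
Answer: -50/73 ≈ -0.68493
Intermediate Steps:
p(V) = 9 - V**2
p(253)/93440 = (9 - 1*253**2)/93440 = (9 - 1*64009)*(1/93440) = (9 - 64009)*(1/93440) = -64000*1/93440 = -50/73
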